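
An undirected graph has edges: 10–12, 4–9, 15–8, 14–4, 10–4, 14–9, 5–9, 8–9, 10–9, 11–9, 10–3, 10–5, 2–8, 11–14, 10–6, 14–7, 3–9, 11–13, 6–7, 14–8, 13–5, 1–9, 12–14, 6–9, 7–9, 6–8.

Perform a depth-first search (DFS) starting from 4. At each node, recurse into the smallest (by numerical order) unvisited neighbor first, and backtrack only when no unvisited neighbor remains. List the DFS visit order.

Visit 4
4 → 9
9 → 1
9 → 3
3 → 10
10 → 5
5 → 13
13 → 11
11 → 14
14 → 7
7 → 6
6 → 8
8 → 2
8 → 15
14 → 12

4 9 1 3 10 5 13 11 14 7 6 8 2 15 12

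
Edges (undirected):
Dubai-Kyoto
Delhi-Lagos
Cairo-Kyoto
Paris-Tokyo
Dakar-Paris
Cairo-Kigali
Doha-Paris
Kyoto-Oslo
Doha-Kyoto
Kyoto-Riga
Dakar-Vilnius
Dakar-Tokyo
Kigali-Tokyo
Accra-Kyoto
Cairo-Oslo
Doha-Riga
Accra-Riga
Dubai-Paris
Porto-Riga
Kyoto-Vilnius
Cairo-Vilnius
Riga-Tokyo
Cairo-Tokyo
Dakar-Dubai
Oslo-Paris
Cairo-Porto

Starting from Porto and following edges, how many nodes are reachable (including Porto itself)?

13

BFS from Porto visits: Porto, Riga, Cairo, Tokyo, Kyoto, Doha, Accra, Vilnius, Oslo, Kigali, Paris, Dakar, Dubai
Reachable nodes: 13 of 15 total.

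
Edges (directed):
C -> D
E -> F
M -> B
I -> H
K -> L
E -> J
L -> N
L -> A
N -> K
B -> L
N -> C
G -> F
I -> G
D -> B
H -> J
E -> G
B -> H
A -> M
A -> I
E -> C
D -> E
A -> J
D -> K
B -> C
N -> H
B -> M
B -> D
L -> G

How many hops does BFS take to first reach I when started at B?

3

Level 0: B
Level 1: C, D, H, L, M
Level 2: A, E, G, J, K, N
Level 3: F, I
I first appears at level 3.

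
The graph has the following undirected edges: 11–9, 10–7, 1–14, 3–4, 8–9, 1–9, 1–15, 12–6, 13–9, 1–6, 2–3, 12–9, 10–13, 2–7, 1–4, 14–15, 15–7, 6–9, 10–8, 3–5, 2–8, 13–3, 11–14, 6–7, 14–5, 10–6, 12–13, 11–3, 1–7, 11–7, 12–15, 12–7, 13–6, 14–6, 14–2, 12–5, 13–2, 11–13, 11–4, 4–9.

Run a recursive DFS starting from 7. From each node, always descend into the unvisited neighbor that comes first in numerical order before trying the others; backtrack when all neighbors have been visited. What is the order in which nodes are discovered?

Visit 7
7 → 1
1 → 4
4 → 3
3 → 2
2 → 8
8 → 9
9 → 6
6 → 10
10 → 13
13 → 11
11 → 14
14 → 5
5 → 12
12 → 15

7, 1, 4, 3, 2, 8, 9, 6, 10, 13, 11, 14, 5, 12, 15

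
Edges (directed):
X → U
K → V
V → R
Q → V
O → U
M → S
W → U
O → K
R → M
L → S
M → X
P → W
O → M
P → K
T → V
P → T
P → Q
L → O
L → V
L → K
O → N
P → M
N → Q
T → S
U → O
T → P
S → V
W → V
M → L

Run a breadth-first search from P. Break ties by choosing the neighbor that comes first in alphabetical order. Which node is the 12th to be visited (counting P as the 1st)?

Visit P; enqueue K, M, Q, T, W → queue [K, M, Q, T, W]
Visit K; enqueue V → queue [M, Q, T, W, V]
Visit M; enqueue L, S, X → queue [Q, T, W, V, L, S, X]
Visit Q → queue [T, W, V, L, S, X]
Visit T → queue [W, V, L, S, X]
Visit W; enqueue U → queue [V, L, S, X, U]
Visit V; enqueue R → queue [L, S, X, U, R]
Visit L; enqueue O → queue [S, X, U, R, O]
Visit S → queue [X, U, R, O]
Visit X → queue [U, R, O]
Visit U → queue [R, O]
Visit R → queue [O]
Visit O; enqueue N → queue [N]
Visit N → queue []

Visit order: P, K, M, Q, T, W, V, L, S, X, U, R, O, N

R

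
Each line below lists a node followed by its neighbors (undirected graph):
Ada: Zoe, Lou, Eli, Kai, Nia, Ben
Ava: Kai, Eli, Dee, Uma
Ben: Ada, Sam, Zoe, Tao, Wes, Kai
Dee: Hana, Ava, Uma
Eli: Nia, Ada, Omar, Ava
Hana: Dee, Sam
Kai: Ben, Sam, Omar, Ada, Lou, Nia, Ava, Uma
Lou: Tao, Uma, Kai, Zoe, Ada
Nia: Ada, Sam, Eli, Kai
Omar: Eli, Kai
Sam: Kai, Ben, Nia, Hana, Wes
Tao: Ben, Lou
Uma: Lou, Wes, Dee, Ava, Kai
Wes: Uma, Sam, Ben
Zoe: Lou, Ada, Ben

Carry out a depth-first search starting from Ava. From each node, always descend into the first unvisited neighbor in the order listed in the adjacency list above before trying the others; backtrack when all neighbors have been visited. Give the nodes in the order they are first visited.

Ava → Kai → Ben → Ada → Zoe → Lou → Tao → Uma → Wes → Sam → Nia → Eli → Omar → Hana → Dee

Visit Ava
Ava → Kai
Kai → Ben
Ben → Ada
Ada → Zoe
Zoe → Lou
Lou → Tao
Lou → Uma
Uma → Wes
Wes → Sam
Sam → Nia
Nia → Eli
Eli → Omar
Sam → Hana
Hana → Dee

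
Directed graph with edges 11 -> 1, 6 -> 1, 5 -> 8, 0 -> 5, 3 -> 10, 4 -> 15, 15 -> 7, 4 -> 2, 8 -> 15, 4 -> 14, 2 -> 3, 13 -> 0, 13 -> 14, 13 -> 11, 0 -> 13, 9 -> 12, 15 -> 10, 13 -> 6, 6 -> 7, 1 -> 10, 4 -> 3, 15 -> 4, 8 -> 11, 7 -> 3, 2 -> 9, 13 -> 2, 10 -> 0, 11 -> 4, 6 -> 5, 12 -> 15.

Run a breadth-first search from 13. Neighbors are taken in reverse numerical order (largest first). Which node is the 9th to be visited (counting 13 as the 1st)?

Visit 13; enqueue 14, 11, 6, 2, 0 → queue [14, 11, 6, 2, 0]
Visit 14 → queue [11, 6, 2, 0]
Visit 11; enqueue 4, 1 → queue [6, 2, 0, 4, 1]
Visit 6; enqueue 7, 5 → queue [2, 0, 4, 1, 7, 5]
Visit 2; enqueue 9, 3 → queue [0, 4, 1, 7, 5, 9, 3]
Visit 0 → queue [4, 1, 7, 5, 9, 3]
Visit 4; enqueue 15 → queue [1, 7, 5, 9, 3, 15]
Visit 1; enqueue 10 → queue [7, 5, 9, 3, 15, 10]
Visit 7 → queue [5, 9, 3, 15, 10]
Visit 5; enqueue 8 → queue [9, 3, 15, 10, 8]
Visit 9; enqueue 12 → queue [3, 15, 10, 8, 12]
Visit 3 → queue [15, 10, 8, 12]
Visit 15 → queue [10, 8, 12]
Visit 10 → queue [8, 12]
Visit 8 → queue [12]
Visit 12 → queue []

Visit order: 13, 14, 11, 6, 2, 0, 4, 1, 7, 5, 9, 3, 15, 10, 8, 12

7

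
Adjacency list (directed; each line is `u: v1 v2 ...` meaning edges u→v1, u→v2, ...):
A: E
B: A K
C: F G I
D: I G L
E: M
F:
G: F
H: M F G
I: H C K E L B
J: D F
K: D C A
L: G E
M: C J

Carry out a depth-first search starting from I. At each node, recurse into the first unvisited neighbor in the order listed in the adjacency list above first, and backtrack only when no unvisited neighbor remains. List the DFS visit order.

I -> H -> M -> C -> F -> G -> J -> D -> L -> E -> K -> A -> B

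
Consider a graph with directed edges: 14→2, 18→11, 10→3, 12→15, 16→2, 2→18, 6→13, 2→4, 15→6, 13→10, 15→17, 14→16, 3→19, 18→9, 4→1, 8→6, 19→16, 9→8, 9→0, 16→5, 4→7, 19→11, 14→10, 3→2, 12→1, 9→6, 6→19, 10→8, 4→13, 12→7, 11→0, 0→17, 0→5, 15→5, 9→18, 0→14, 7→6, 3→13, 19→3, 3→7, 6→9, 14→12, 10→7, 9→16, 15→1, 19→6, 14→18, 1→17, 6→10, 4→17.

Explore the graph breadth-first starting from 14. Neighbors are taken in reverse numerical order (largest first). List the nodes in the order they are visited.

14 → 18 → 16 → 12 → 10 → 2 → 11 → 9 → 5 → 15 → 7 → 1 → 8 → 3 → 4 → 0 → 6 → 17 → 19 → 13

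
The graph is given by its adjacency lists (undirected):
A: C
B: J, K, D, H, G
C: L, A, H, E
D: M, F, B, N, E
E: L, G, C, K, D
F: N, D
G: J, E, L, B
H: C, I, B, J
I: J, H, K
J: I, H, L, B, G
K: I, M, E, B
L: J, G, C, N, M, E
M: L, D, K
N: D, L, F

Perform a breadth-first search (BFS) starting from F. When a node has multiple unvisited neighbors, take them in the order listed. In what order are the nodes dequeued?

Visit F; enqueue N, D → queue [N, D]
Visit N; enqueue L → queue [D, L]
Visit D; enqueue M, B, E → queue [L, M, B, E]
Visit L; enqueue J, G, C → queue [M, B, E, J, G, C]
Visit M; enqueue K → queue [B, E, J, G, C, K]
Visit B; enqueue H → queue [E, J, G, C, K, H]
Visit E → queue [J, G, C, K, H]
Visit J; enqueue I → queue [G, C, K, H, I]
Visit G → queue [C, K, H, I]
Visit C; enqueue A → queue [K, H, I, A]
Visit K → queue [H, I, A]
Visit H → queue [I, A]
Visit I → queue [A]
Visit A → queue []

F -> N -> D -> L -> M -> B -> E -> J -> G -> C -> K -> H -> I -> A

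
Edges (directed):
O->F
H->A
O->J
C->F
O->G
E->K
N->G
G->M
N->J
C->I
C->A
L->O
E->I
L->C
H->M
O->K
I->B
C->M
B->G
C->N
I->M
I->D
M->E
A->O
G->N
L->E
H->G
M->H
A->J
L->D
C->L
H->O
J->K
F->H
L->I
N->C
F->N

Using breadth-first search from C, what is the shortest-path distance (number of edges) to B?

2

Level 0: C
Level 1: A, F, I, L, M, N
Level 2: B, D, E, G, H, J, O
Level 3: K
B first appears at level 2.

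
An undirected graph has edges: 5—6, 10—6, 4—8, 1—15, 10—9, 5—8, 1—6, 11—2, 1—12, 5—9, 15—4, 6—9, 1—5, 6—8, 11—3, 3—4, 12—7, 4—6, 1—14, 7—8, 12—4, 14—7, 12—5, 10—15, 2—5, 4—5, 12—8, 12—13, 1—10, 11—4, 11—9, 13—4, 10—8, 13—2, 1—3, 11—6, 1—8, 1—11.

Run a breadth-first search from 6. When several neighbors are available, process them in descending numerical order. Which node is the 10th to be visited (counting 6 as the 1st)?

Visit 6; enqueue 11, 10, 9, 8, 5, 4, 1 → queue [11, 10, 9, 8, 5, 4, 1]
Visit 11; enqueue 3, 2 → queue [10, 9, 8, 5, 4, 1, 3, 2]
Visit 10; enqueue 15 → queue [9, 8, 5, 4, 1, 3, 2, 15]
Visit 9 → queue [8, 5, 4, 1, 3, 2, 15]
Visit 8; enqueue 12, 7 → queue [5, 4, 1, 3, 2, 15, 12, 7]
Visit 5 → queue [4, 1, 3, 2, 15, 12, 7]
Visit 4; enqueue 13 → queue [1, 3, 2, 15, 12, 7, 13]
Visit 1; enqueue 14 → queue [3, 2, 15, 12, 7, 13, 14]
Visit 3 → queue [2, 15, 12, 7, 13, 14]
Visit 2 → queue [15, 12, 7, 13, 14]
Visit 15 → queue [12, 7, 13, 14]
Visit 12 → queue [7, 13, 14]
Visit 7 → queue [13, 14]
Visit 13 → queue [14]
Visit 14 → queue []

Visit order: 6, 11, 10, 9, 8, 5, 4, 1, 3, 2, 15, 12, 7, 13, 14

2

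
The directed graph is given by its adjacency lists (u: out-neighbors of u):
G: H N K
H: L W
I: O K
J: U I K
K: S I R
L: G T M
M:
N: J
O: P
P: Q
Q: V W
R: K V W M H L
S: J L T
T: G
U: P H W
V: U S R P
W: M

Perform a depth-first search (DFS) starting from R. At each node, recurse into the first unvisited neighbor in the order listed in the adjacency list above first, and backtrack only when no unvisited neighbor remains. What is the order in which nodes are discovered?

R -> K -> S -> J -> U -> P -> Q -> V -> W -> M -> H -> L -> G -> N -> T -> I -> O

Visit R
R → K
K → S
S → J
J → U
U → P
P → Q
Q → V
Q → W
W → M
U → H
H → L
L → G
G → N
L → T
J → I
I → O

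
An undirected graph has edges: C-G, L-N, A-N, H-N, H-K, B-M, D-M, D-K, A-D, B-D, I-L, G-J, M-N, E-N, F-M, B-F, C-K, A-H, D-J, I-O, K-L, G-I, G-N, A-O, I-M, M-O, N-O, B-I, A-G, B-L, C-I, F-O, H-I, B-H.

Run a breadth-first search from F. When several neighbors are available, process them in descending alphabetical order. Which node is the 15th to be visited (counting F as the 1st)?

J

Visit F; enqueue O, M, B → queue [O, M, B]
Visit O; enqueue N, I, A → queue [M, B, N, I, A]
Visit M; enqueue D → queue [B, N, I, A, D]
Visit B; enqueue L, H → queue [N, I, A, D, L, H]
Visit N; enqueue G, E → queue [I, A, D, L, H, G, E]
Visit I; enqueue C → queue [A, D, L, H, G, E, C]
Visit A → queue [D, L, H, G, E, C]
Visit D; enqueue K, J → queue [L, H, G, E, C, K, J]
Visit L → queue [H, G, E, C, K, J]
Visit H → queue [G, E, C, K, J]
Visit G → queue [E, C, K, J]
Visit E → queue [C, K, J]
Visit C → queue [K, J]
Visit K → queue [J]
Visit J → queue []

Visit order: F, O, M, B, N, I, A, D, L, H, G, E, C, K, J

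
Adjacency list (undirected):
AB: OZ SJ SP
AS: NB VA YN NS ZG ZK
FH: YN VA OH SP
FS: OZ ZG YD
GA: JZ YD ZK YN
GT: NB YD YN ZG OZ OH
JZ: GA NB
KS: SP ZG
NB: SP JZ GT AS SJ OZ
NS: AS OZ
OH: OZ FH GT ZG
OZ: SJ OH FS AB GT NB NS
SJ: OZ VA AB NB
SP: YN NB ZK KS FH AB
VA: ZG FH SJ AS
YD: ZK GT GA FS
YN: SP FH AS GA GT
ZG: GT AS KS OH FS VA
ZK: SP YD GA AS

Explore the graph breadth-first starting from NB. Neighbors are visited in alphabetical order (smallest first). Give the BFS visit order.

NB AS GT JZ OZ SJ SP NS VA YN ZG ZK OH YD GA AB FS FH KS

Visit NB; enqueue AS, GT, JZ, OZ, SJ, SP → queue [AS, GT, JZ, OZ, SJ, SP]
Visit AS; enqueue NS, VA, YN, ZG, ZK → queue [GT, JZ, OZ, SJ, SP, NS, VA, YN, ZG, ZK]
Visit GT; enqueue OH, YD → queue [JZ, OZ, SJ, SP, NS, VA, YN, ZG, ZK, OH, YD]
Visit JZ; enqueue GA → queue [OZ, SJ, SP, NS, VA, YN, ZG, ZK, OH, YD, GA]
Visit OZ; enqueue AB, FS → queue [SJ, SP, NS, VA, YN, ZG, ZK, OH, YD, GA, AB, FS]
Visit SJ → queue [SP, NS, VA, YN, ZG, ZK, OH, YD, GA, AB, FS]
Visit SP; enqueue FH, KS → queue [NS, VA, YN, ZG, ZK, OH, YD, GA, AB, FS, FH, KS]
Visit NS → queue [VA, YN, ZG, ZK, OH, YD, GA, AB, FS, FH, KS]
Visit VA → queue [YN, ZG, ZK, OH, YD, GA, AB, FS, FH, KS]
Visit YN → queue [ZG, ZK, OH, YD, GA, AB, FS, FH, KS]
Visit ZG → queue [ZK, OH, YD, GA, AB, FS, FH, KS]
Visit ZK → queue [OH, YD, GA, AB, FS, FH, KS]
Visit OH → queue [YD, GA, AB, FS, FH, KS]
Visit YD → queue [GA, AB, FS, FH, KS]
Visit GA → queue [AB, FS, FH, KS]
Visit AB → queue [FS, FH, KS]
Visit FS → queue [FH, KS]
Visit FH → queue [KS]
Visit KS → queue []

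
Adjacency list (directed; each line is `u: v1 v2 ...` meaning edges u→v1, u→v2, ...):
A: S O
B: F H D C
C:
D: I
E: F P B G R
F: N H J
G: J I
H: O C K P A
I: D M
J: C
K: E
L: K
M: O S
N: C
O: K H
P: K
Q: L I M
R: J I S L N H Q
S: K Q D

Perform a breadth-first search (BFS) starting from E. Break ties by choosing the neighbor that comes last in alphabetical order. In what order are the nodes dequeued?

Visit E; enqueue R, P, G, F, B → queue [R, P, G, F, B]
Visit R; enqueue S, Q, N, L, J, I, H → queue [P, G, F, B, S, Q, N, L, J, I, H]
Visit P; enqueue K → queue [G, F, B, S, Q, N, L, J, I, H, K]
Visit G → queue [F, B, S, Q, N, L, J, I, H, K]
Visit F → queue [B, S, Q, N, L, J, I, H, K]
Visit B; enqueue D, C → queue [S, Q, N, L, J, I, H, K, D, C]
Visit S → queue [Q, N, L, J, I, H, K, D, C]
Visit Q; enqueue M → queue [N, L, J, I, H, K, D, C, M]
Visit N → queue [L, J, I, H, K, D, C, M]
Visit L → queue [J, I, H, K, D, C, M]
Visit J → queue [I, H, K, D, C, M]
Visit I → queue [H, K, D, C, M]
Visit H; enqueue O, A → queue [K, D, C, M, O, A]
Visit K → queue [D, C, M, O, A]
Visit D → queue [C, M, O, A]
Visit C → queue [M, O, A]
Visit M → queue [O, A]
Visit O → queue [A]
Visit A → queue []

E, R, P, G, F, B, S, Q, N, L, J, I, H, K, D, C, M, O, A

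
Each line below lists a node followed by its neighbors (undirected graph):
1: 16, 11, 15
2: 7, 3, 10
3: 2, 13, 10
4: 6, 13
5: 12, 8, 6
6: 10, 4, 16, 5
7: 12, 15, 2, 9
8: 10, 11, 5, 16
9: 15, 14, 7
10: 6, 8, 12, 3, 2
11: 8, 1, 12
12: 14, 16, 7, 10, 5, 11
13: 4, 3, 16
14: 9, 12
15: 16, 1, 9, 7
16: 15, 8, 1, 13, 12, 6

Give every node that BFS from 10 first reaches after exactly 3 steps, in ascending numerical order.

1, 9, 15

Level 0: 10
Level 1: 2, 3, 6, 8, 12
Level 2: 4, 5, 7, 11, 13, 14, 16
Level 3: 1, 9, 15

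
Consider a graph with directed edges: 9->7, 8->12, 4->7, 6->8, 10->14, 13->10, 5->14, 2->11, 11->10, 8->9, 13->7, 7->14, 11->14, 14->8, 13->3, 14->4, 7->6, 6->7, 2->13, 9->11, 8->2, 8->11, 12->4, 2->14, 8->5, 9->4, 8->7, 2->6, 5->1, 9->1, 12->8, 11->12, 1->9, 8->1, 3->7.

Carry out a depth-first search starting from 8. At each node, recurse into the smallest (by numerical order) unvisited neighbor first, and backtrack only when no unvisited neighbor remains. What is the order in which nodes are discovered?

8 -> 1 -> 9 -> 4 -> 7 -> 6 -> 14 -> 11 -> 10 -> 12 -> 2 -> 13 -> 3 -> 5

Visit 8
8 → 1
1 → 9
9 → 4
4 → 7
7 → 6
7 → 14
9 → 11
11 → 10
11 → 12
8 → 2
2 → 13
13 → 3
8 → 5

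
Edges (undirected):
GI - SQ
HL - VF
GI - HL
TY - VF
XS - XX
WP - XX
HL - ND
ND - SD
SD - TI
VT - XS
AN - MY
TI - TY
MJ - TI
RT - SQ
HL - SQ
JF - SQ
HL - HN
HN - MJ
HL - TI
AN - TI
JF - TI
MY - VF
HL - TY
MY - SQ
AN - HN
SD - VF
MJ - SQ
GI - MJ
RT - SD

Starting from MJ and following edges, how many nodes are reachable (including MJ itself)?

BFS from MJ visits: MJ, TI, SQ, HN, GI, TY, SD, JF, HL, AN, RT, MY, VF, ND
Reachable nodes: 14 of 18 total.

14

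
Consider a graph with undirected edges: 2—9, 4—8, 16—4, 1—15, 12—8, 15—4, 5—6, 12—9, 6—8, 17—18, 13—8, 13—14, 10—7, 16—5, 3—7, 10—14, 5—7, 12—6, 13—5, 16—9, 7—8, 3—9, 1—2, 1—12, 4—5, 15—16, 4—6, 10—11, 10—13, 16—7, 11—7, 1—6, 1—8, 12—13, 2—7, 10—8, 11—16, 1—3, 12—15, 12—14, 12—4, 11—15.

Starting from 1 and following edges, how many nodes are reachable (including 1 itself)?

16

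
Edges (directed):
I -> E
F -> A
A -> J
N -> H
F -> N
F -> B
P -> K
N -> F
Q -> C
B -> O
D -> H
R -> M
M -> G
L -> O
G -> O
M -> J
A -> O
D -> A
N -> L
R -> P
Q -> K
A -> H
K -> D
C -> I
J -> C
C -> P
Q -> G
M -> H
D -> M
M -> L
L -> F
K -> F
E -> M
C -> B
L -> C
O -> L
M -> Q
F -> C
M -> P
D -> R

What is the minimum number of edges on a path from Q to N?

3

Level 0: Q
Level 1: C, G, K
Level 2: B, D, F, I, O, P
Level 3: A, E, H, L, M, N, R
Level 4: J
N first appears at level 3.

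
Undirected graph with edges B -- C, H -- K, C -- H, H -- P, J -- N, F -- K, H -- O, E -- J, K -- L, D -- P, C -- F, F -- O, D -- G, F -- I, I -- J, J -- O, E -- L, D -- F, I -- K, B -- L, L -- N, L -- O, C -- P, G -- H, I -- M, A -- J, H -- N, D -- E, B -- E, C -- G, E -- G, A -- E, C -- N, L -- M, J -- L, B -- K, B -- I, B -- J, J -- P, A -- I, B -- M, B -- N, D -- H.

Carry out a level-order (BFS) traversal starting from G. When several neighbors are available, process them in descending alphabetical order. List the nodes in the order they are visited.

Visit G; enqueue H, E, D, C → queue [H, E, D, C]
Visit H; enqueue P, O, N, K → queue [E, D, C, P, O, N, K]
Visit E; enqueue L, J, B, A → queue [D, C, P, O, N, K, L, J, B, A]
Visit D; enqueue F → queue [C, P, O, N, K, L, J, B, A, F]
Visit C → queue [P, O, N, K, L, J, B, A, F]
Visit P → queue [O, N, K, L, J, B, A, F]
Visit O → queue [N, K, L, J, B, A, F]
Visit N → queue [K, L, J, B, A, F]
Visit K; enqueue I → queue [L, J, B, A, F, I]
Visit L; enqueue M → queue [J, B, A, F, I, M]
Visit J → queue [B, A, F, I, M]
Visit B → queue [A, F, I, M]
Visit A → queue [F, I, M]
Visit F → queue [I, M]
Visit I → queue [M]
Visit M → queue []

G, H, E, D, C, P, O, N, K, L, J, B, A, F, I, M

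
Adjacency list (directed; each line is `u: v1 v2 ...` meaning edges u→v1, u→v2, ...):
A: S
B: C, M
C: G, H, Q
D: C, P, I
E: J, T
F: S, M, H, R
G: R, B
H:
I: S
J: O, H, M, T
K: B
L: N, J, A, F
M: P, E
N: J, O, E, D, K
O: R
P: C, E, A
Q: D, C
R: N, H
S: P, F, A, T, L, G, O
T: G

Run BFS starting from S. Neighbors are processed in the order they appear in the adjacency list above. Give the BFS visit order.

Visit S; enqueue P, F, A, T, L, G, O → queue [P, F, A, T, L, G, O]
Visit P; enqueue C, E → queue [F, A, T, L, G, O, C, E]
Visit F; enqueue M, H, R → queue [A, T, L, G, O, C, E, M, H, R]
Visit A → queue [T, L, G, O, C, E, M, H, R]
Visit T → queue [L, G, O, C, E, M, H, R]
Visit L; enqueue N, J → queue [G, O, C, E, M, H, R, N, J]
Visit G; enqueue B → queue [O, C, E, M, H, R, N, J, B]
Visit O → queue [C, E, M, H, R, N, J, B]
Visit C; enqueue Q → queue [E, M, H, R, N, J, B, Q]
Visit E → queue [M, H, R, N, J, B, Q]
Visit M → queue [H, R, N, J, B, Q]
Visit H → queue [R, N, J, B, Q]
Visit R → queue [N, J, B, Q]
Visit N; enqueue D, K → queue [J, B, Q, D, K]
Visit J → queue [B, Q, D, K]
Visit B → queue [Q, D, K]
Visit Q → queue [D, K]
Visit D; enqueue I → queue [K, I]
Visit K → queue [I]
Visit I → queue []

S P F A T L G O C E M H R N J B Q D K I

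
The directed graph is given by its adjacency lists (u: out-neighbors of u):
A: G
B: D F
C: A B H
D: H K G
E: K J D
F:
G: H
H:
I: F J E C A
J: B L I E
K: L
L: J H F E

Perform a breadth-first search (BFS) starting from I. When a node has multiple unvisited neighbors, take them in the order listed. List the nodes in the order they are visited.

I, F, J, E, C, A, B, L, K, D, H, G

Visit I; enqueue F, J, E, C, A → queue [F, J, E, C, A]
Visit F → queue [J, E, C, A]
Visit J; enqueue B, L → queue [E, C, A, B, L]
Visit E; enqueue K, D → queue [C, A, B, L, K, D]
Visit C; enqueue H → queue [A, B, L, K, D, H]
Visit A; enqueue G → queue [B, L, K, D, H, G]
Visit B → queue [L, K, D, H, G]
Visit L → queue [K, D, H, G]
Visit K → queue [D, H, G]
Visit D → queue [H, G]
Visit H → queue [G]
Visit G → queue []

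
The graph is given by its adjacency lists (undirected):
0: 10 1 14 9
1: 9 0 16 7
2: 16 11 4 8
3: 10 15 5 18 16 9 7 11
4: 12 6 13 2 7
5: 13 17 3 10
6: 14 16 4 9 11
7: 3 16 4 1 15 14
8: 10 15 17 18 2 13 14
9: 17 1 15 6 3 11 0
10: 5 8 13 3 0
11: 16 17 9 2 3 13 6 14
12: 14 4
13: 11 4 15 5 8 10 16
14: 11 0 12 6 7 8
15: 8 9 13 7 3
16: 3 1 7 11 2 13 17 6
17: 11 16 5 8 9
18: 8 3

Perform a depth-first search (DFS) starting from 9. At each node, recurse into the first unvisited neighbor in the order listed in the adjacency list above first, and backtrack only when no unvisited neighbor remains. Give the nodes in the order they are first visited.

9 17 11 16 3 10 5 13 4 12 14 0 1 7 15 8 18 2 6

Visit 9
9 → 17
17 → 11
11 → 16
16 → 3
3 → 10
10 → 5
5 → 13
13 → 4
4 → 12
12 → 14
14 → 0
0 → 1
1 → 7
7 → 15
15 → 8
8 → 18
8 → 2
14 → 6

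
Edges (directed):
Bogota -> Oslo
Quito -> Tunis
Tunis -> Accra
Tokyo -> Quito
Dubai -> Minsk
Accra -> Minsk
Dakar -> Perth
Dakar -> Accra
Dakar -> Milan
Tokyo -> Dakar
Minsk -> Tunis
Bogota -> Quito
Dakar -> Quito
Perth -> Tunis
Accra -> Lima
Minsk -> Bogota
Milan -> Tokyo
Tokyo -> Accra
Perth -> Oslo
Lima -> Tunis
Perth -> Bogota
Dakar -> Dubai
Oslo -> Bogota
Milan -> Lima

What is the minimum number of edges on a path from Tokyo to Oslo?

3

Level 0: Tokyo
Level 1: Accra, Dakar, Quito
Level 2: Dubai, Lima, Milan, Minsk, Perth, Tunis
Level 3: Bogota, Oslo
Oslo first appears at level 3.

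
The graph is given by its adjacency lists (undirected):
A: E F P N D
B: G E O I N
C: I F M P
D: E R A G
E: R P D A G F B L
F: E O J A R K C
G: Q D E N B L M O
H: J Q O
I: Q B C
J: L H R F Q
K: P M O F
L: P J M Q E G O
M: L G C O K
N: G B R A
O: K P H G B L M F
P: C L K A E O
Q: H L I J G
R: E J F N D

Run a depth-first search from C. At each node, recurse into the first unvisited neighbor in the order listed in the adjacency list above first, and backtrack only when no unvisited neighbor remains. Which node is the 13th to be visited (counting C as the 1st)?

Visit C
C → I
I → Q
Q → H
H → J
J → L
L → P
P → K
K → M
M → G
G → D
D → E
E → R
R → F
F → O
O → B
B → N
N → A

Visit order: C, I, Q, H, J, L, P, K, M, G, D, E, R, F, O, B, N, A

R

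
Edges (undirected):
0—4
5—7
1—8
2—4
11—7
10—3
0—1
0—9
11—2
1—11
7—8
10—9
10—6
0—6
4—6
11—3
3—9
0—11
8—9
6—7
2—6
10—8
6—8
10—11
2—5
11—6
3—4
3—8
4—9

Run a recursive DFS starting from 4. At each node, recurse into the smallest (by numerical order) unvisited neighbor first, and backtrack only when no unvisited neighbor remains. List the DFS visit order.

4, 0, 1, 8, 3, 9, 10, 6, 2, 5, 7, 11

Visit 4
4 → 0
0 → 1
1 → 8
8 → 3
3 → 9
9 → 10
10 → 6
6 → 2
2 → 5
5 → 7
7 → 11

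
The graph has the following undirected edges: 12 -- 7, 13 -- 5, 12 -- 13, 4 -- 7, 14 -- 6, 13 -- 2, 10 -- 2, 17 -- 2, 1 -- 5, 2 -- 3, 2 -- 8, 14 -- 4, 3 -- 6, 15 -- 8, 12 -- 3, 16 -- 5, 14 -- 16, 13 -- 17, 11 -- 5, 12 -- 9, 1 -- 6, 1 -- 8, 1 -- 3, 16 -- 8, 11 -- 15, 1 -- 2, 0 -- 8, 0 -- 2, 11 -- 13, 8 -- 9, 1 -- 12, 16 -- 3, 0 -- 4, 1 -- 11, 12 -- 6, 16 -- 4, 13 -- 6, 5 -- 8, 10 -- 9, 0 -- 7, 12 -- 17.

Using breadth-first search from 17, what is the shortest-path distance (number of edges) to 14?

3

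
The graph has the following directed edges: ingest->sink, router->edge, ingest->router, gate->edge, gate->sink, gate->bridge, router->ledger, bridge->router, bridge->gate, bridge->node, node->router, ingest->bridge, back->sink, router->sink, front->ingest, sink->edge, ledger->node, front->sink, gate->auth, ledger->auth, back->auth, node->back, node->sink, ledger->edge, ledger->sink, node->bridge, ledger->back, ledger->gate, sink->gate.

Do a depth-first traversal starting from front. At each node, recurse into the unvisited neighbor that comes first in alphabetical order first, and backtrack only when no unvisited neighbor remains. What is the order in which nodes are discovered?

front ingest bridge gate auth edge sink node back router ledger

Visit front
front → ingest
ingest → bridge
bridge → gate
gate → auth
gate → edge
gate → sink
bridge → node
node → back
node → router
router → ledger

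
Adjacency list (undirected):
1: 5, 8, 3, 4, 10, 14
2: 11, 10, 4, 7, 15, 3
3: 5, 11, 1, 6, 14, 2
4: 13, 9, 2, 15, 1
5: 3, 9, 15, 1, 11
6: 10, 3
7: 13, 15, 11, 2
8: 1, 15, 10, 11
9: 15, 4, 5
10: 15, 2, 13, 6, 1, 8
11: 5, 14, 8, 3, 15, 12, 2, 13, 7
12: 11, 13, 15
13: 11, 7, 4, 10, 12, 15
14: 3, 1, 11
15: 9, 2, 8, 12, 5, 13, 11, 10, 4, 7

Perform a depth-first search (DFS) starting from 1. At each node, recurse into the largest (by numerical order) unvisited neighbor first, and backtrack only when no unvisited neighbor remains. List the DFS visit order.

1 -> 14 -> 11 -> 15 -> 13 -> 12 -> 10 -> 8 -> 6 -> 3 -> 5 -> 9 -> 4 -> 2 -> 7

Visit 1
1 → 14
14 → 11
11 → 15
15 → 13
13 → 12
13 → 10
10 → 8
10 → 6
6 → 3
3 → 5
5 → 9
9 → 4
4 → 2
2 → 7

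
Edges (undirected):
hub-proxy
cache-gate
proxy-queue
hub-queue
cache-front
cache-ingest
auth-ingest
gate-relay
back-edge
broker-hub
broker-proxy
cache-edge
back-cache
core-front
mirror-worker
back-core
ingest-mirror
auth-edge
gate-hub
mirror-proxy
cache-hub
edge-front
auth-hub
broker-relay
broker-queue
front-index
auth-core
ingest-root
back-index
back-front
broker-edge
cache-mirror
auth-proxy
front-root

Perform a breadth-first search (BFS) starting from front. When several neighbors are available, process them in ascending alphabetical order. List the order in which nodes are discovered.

Visit front; enqueue back, cache, core, edge, index, root → queue [back, cache, core, edge, index, root]
Visit back → queue [cache, core, edge, index, root]
Visit cache; enqueue gate, hub, ingest, mirror → queue [core, edge, index, root, gate, hub, ingest, mirror]
Visit core; enqueue auth → queue [edge, index, root, gate, hub, ingest, mirror, auth]
Visit edge; enqueue broker → queue [index, root, gate, hub, ingest, mirror, auth, broker]
Visit index → queue [root, gate, hub, ingest, mirror, auth, broker]
Visit root → queue [gate, hub, ingest, mirror, auth, broker]
Visit gate; enqueue relay → queue [hub, ingest, mirror, auth, broker, relay]
Visit hub; enqueue proxy, queue → queue [ingest, mirror, auth, broker, relay, proxy, queue]
Visit ingest → queue [mirror, auth, broker, relay, proxy, queue]
Visit mirror; enqueue worker → queue [auth, broker, relay, proxy, queue, worker]
Visit auth → queue [broker, relay, proxy, queue, worker]
Visit broker → queue [relay, proxy, queue, worker]
Visit relay → queue [proxy, queue, worker]
Visit proxy → queue [queue, worker]
Visit queue → queue [worker]
Visit worker → queue []

front → back → cache → core → edge → index → root → gate → hub → ingest → mirror → auth → broker → relay → proxy → queue → worker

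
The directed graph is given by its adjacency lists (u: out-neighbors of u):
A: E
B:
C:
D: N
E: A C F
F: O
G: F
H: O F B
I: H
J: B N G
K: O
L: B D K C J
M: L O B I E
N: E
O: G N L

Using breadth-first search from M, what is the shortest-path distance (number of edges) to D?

2

Level 0: M
Level 1: B, E, I, L, O
Level 2: A, C, D, F, G, H, J, K, N
D first appears at level 2.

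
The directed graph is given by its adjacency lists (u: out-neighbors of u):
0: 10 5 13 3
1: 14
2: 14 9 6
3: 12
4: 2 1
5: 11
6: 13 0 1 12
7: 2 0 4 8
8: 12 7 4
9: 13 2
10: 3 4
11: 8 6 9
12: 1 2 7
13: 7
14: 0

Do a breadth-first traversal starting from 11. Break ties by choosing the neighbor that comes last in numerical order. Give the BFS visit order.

Visit 11; enqueue 9, 8, 6 → queue [9, 8, 6]
Visit 9; enqueue 13, 2 → queue [8, 6, 13, 2]
Visit 8; enqueue 12, 7, 4 → queue [6, 13, 2, 12, 7, 4]
Visit 6; enqueue 1, 0 → queue [13, 2, 12, 7, 4, 1, 0]
Visit 13 → queue [2, 12, 7, 4, 1, 0]
Visit 2; enqueue 14 → queue [12, 7, 4, 1, 0, 14]
Visit 12 → queue [7, 4, 1, 0, 14]
Visit 7 → queue [4, 1, 0, 14]
Visit 4 → queue [1, 0, 14]
Visit 1 → queue [0, 14]
Visit 0; enqueue 10, 5, 3 → queue [14, 10, 5, 3]
Visit 14 → queue [10, 5, 3]
Visit 10 → queue [5, 3]
Visit 5 → queue [3]
Visit 3 → queue []

11 9 8 6 13 2 12 7 4 1 0 14 10 5 3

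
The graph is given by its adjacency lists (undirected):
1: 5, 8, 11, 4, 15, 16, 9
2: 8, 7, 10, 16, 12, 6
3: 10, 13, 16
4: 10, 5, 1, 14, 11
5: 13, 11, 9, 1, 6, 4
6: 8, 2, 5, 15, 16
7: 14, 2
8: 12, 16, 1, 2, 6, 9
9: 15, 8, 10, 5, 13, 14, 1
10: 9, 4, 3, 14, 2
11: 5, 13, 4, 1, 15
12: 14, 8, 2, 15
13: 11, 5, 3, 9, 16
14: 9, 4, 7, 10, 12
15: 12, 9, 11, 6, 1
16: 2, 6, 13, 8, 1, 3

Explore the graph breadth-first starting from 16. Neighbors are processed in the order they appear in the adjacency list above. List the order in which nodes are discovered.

16, 2, 6, 13, 8, 1, 3, 7, 10, 12, 5, 15, 11, 9, 4, 14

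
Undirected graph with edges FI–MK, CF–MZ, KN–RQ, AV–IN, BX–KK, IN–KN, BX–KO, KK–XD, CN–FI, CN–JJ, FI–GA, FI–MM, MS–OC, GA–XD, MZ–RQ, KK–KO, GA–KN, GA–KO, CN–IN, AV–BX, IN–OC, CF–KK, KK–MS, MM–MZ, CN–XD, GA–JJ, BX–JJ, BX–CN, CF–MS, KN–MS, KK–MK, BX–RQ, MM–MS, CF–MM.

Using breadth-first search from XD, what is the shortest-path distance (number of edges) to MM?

Level 0: XD
Level 1: CN, GA, KK
Level 2: BX, CF, FI, IN, JJ, KN, KO, MK, MS
Level 3: AV, MM, MZ, OC, RQ
MM first appears at level 3.

3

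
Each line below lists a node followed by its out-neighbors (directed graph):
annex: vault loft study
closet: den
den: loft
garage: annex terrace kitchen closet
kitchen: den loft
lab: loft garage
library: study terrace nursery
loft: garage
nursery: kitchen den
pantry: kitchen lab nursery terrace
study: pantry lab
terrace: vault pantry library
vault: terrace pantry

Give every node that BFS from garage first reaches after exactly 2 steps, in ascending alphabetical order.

den, library, loft, pantry, study, vault

Level 0: garage
Level 1: annex, closet, kitchen, terrace
Level 2: den, library, loft, pantry, study, vault
Level 3: lab, nursery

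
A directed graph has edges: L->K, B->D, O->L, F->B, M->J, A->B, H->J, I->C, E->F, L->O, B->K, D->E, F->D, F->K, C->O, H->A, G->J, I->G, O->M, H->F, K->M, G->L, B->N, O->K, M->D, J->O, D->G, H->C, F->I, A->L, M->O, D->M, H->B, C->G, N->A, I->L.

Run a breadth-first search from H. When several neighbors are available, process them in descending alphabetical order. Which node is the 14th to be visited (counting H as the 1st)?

M

Visit H; enqueue J, F, C, B, A → queue [J, F, C, B, A]
Visit J; enqueue O → queue [F, C, B, A, O]
Visit F; enqueue K, I, D → queue [C, B, A, O, K, I, D]
Visit C; enqueue G → queue [B, A, O, K, I, D, G]
Visit B; enqueue N → queue [A, O, K, I, D, G, N]
Visit A; enqueue L → queue [O, K, I, D, G, N, L]
Visit O; enqueue M → queue [K, I, D, G, N, L, M]
Visit K → queue [I, D, G, N, L, M]
Visit I → queue [D, G, N, L, M]
Visit D; enqueue E → queue [G, N, L, M, E]
Visit G → queue [N, L, M, E]
Visit N → queue [L, M, E]
Visit L → queue [M, E]
Visit M → queue [E]
Visit E → queue []

Visit order: H, J, F, C, B, A, O, K, I, D, G, N, L, M, E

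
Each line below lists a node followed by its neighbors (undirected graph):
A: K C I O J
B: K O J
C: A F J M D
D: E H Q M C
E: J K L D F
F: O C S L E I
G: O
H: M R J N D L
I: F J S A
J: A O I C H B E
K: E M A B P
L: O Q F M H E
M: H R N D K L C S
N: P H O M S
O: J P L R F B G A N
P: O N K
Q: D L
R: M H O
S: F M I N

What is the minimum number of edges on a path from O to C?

2

Level 0: O
Level 1: A, B, F, G, J, L, N, P, R
Level 2: C, E, H, I, K, M, Q, S
Level 3: D
C first appears at level 2.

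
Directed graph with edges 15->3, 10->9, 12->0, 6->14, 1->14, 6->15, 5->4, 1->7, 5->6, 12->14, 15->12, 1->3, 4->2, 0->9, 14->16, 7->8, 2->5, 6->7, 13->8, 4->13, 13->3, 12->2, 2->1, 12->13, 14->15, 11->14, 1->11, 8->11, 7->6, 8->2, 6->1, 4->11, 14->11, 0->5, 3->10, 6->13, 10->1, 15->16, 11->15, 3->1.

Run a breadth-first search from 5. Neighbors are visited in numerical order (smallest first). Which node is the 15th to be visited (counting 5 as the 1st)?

10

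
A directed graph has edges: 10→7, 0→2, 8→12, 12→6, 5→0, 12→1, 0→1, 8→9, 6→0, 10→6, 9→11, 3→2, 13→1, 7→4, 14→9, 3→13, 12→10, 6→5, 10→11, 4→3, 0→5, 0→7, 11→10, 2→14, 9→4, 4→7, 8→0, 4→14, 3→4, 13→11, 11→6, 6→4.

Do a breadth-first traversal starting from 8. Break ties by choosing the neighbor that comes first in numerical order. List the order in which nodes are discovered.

8 0 9 12 1 2 5 7 4 11 6 10 14 3 13

Visit 8; enqueue 0, 9, 12 → queue [0, 9, 12]
Visit 0; enqueue 1, 2, 5, 7 → queue [9, 12, 1, 2, 5, 7]
Visit 9; enqueue 4, 11 → queue [12, 1, 2, 5, 7, 4, 11]
Visit 12; enqueue 6, 10 → queue [1, 2, 5, 7, 4, 11, 6, 10]
Visit 1 → queue [2, 5, 7, 4, 11, 6, 10]
Visit 2; enqueue 14 → queue [5, 7, 4, 11, 6, 10, 14]
Visit 5 → queue [7, 4, 11, 6, 10, 14]
Visit 7 → queue [4, 11, 6, 10, 14]
Visit 4; enqueue 3 → queue [11, 6, 10, 14, 3]
Visit 11 → queue [6, 10, 14, 3]
Visit 6 → queue [10, 14, 3]
Visit 10 → queue [14, 3]
Visit 14 → queue [3]
Visit 3; enqueue 13 → queue [13]
Visit 13 → queue []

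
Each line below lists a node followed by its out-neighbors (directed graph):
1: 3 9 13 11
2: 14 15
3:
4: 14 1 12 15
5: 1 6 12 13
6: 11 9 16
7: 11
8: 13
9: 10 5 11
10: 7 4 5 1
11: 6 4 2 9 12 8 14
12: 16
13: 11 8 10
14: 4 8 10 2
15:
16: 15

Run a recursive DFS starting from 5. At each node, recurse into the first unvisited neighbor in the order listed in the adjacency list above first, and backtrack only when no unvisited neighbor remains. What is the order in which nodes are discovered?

5, 1, 3, 9, 10, 7, 11, 6, 16, 15, 4, 14, 8, 13, 2, 12

Visit 5
5 → 1
1 → 3
1 → 9
9 → 10
10 → 7
7 → 11
11 → 6
6 → 16
16 → 15
11 → 4
4 → 14
14 → 8
8 → 13
14 → 2
4 → 12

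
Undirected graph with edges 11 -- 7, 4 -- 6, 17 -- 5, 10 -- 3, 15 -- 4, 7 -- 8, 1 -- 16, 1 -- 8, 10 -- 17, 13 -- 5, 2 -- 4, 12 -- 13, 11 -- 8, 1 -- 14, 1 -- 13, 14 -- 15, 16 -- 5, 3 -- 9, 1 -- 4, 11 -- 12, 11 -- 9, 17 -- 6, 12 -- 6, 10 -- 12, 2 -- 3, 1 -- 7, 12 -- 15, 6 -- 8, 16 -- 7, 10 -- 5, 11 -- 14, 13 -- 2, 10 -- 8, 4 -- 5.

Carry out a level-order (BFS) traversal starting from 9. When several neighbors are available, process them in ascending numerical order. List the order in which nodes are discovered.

Visit 9; enqueue 3, 11 → queue [3, 11]
Visit 3; enqueue 2, 10 → queue [11, 2, 10]
Visit 11; enqueue 7, 8, 12, 14 → queue [2, 10, 7, 8, 12, 14]
Visit 2; enqueue 4, 13 → queue [10, 7, 8, 12, 14, 4, 13]
Visit 10; enqueue 5, 17 → queue [7, 8, 12, 14, 4, 13, 5, 17]
Visit 7; enqueue 1, 16 → queue [8, 12, 14, 4, 13, 5, 17, 1, 16]
Visit 8; enqueue 6 → queue [12, 14, 4, 13, 5, 17, 1, 16, 6]
Visit 12; enqueue 15 → queue [14, 4, 13, 5, 17, 1, 16, 6, 15]
Visit 14 → queue [4, 13, 5, 17, 1, 16, 6, 15]
Visit 4 → queue [13, 5, 17, 1, 16, 6, 15]
Visit 13 → queue [5, 17, 1, 16, 6, 15]
Visit 5 → queue [17, 1, 16, 6, 15]
Visit 17 → queue [1, 16, 6, 15]
Visit 1 → queue [16, 6, 15]
Visit 16 → queue [6, 15]
Visit 6 → queue [15]
Visit 15 → queue []

9, 3, 11, 2, 10, 7, 8, 12, 14, 4, 13, 5, 17, 1, 16, 6, 15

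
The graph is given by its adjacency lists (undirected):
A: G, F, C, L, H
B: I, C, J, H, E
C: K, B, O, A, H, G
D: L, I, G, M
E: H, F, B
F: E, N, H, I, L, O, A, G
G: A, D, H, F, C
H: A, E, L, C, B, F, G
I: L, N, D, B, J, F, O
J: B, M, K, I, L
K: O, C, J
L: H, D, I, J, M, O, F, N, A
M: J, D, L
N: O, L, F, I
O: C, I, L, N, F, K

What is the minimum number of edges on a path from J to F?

Level 0: J
Level 1: B, I, K, L, M
Level 2: A, C, D, E, F, H, N, O
Level 3: G
F first appears at level 2.

2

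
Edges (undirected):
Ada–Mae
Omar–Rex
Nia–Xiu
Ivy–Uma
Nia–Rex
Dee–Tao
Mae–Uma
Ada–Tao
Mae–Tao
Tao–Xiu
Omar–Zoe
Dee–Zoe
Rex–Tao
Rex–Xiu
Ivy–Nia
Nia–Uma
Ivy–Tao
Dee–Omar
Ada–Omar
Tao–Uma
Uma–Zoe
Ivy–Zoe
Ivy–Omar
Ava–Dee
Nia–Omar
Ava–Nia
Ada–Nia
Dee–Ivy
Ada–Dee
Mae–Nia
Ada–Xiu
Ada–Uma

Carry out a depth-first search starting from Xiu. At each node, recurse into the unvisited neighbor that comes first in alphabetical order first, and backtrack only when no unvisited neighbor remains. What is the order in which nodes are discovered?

Visit Xiu
Xiu → Ada
Ada → Dee
Dee → Ava
Ava → Nia
Nia → Ivy
Ivy → Omar
Omar → Rex
Rex → Tao
Tao → Mae
Mae → Uma
Uma → Zoe

Xiu, Ada, Dee, Ava, Nia, Ivy, Omar, Rex, Tao, Mae, Uma, Zoe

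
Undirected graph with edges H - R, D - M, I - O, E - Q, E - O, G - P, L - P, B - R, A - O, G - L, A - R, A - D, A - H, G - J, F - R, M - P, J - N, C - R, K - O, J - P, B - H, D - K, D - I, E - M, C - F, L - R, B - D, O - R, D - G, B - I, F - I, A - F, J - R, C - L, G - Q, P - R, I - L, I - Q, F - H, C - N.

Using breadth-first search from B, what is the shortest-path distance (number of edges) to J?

Level 0: B
Level 1: D, H, I, R
Level 2: A, C, F, G, J, K, L, M, O, P, Q
Level 3: E, N
J first appears at level 2.

2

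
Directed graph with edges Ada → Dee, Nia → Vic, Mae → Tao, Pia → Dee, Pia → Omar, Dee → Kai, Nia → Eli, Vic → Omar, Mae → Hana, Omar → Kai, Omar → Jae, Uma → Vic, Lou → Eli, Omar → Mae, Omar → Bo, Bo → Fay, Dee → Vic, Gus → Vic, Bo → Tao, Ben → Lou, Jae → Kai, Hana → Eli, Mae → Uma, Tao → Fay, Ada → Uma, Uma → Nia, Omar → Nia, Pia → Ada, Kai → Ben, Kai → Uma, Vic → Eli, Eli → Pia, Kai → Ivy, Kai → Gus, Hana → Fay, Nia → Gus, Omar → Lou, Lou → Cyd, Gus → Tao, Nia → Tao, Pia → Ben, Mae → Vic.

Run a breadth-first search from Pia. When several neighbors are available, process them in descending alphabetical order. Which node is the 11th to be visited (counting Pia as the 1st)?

Visit Pia; enqueue Omar, Dee, Ben, Ada → queue [Omar, Dee, Ben, Ada]
Visit Omar; enqueue Nia, Mae, Lou, Kai, Jae, Bo → queue [Dee, Ben, Ada, Nia, Mae, Lou, Kai, Jae, Bo]
Visit Dee; enqueue Vic → queue [Ben, Ada, Nia, Mae, Lou, Kai, Jae, Bo, Vic]
Visit Ben → queue [Ada, Nia, Mae, Lou, Kai, Jae, Bo, Vic]
Visit Ada; enqueue Uma → queue [Nia, Mae, Lou, Kai, Jae, Bo, Vic, Uma]
Visit Nia; enqueue Tao, Gus, Eli → queue [Mae, Lou, Kai, Jae, Bo, Vic, Uma, Tao, Gus, Eli]
Visit Mae; enqueue Hana → queue [Lou, Kai, Jae, Bo, Vic, Uma, Tao, Gus, Eli, Hana]
Visit Lou; enqueue Cyd → queue [Kai, Jae, Bo, Vic, Uma, Tao, Gus, Eli, Hana, Cyd]
Visit Kai; enqueue Ivy → queue [Jae, Bo, Vic, Uma, Tao, Gus, Eli, Hana, Cyd, Ivy]
Visit Jae → queue [Bo, Vic, Uma, Tao, Gus, Eli, Hana, Cyd, Ivy]
Visit Bo; enqueue Fay → queue [Vic, Uma, Tao, Gus, Eli, Hana, Cyd, Ivy, Fay]
Visit Vic → queue [Uma, Tao, Gus, Eli, Hana, Cyd, Ivy, Fay]
Visit Uma → queue [Tao, Gus, Eli, Hana, Cyd, Ivy, Fay]
Visit Tao → queue [Gus, Eli, Hana, Cyd, Ivy, Fay]
Visit Gus → queue [Eli, Hana, Cyd, Ivy, Fay]
Visit Eli → queue [Hana, Cyd, Ivy, Fay]
Visit Hana → queue [Cyd, Ivy, Fay]
Visit Cyd → queue [Ivy, Fay]
Visit Ivy → queue [Fay]
Visit Fay → queue []

Visit order: Pia, Omar, Dee, Ben, Ada, Nia, Mae, Lou, Kai, Jae, Bo, Vic, Uma, Tao, Gus, Eli, Hana, Cyd, Ivy, Fay

Bo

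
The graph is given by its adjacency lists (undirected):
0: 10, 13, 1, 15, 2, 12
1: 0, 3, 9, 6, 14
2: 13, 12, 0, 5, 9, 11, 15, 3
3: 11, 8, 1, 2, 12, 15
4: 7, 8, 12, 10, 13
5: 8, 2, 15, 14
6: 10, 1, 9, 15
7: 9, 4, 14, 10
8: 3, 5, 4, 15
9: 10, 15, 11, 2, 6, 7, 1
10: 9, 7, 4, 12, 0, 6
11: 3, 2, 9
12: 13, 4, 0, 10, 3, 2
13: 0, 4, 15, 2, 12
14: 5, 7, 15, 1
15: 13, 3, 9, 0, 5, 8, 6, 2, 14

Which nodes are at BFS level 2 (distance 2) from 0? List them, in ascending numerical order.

3, 4, 5, 6, 7, 8, 9, 11, 14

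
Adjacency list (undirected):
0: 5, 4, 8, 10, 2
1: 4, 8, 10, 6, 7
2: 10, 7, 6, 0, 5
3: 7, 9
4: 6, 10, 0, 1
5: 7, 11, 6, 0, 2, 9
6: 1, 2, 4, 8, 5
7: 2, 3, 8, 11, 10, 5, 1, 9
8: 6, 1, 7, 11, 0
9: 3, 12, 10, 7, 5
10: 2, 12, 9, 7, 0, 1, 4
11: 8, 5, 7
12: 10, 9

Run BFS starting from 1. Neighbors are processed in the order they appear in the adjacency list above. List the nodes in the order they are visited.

Visit 1; enqueue 4, 8, 10, 6, 7 → queue [4, 8, 10, 6, 7]
Visit 4; enqueue 0 → queue [8, 10, 6, 7, 0]
Visit 8; enqueue 11 → queue [10, 6, 7, 0, 11]
Visit 10; enqueue 2, 12, 9 → queue [6, 7, 0, 11, 2, 12, 9]
Visit 6; enqueue 5 → queue [7, 0, 11, 2, 12, 9, 5]
Visit 7; enqueue 3 → queue [0, 11, 2, 12, 9, 5, 3]
Visit 0 → queue [11, 2, 12, 9, 5, 3]
Visit 11 → queue [2, 12, 9, 5, 3]
Visit 2 → queue [12, 9, 5, 3]
Visit 12 → queue [9, 5, 3]
Visit 9 → queue [5, 3]
Visit 5 → queue [3]
Visit 3 → queue []

1, 4, 8, 10, 6, 7, 0, 11, 2, 12, 9, 5, 3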